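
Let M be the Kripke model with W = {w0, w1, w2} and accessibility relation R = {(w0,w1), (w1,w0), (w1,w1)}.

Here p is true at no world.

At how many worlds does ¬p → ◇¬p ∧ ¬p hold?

2

w0: ¬p is T, ◇¬p ∧ ¬p is T. ✓
w1: ¬p is T, ◇¬p ∧ ¬p is T. ✓
w2: ¬p is T, ◇¬p ∧ ¬p is F. ✗
Satisfying worlds: {w0, w1}.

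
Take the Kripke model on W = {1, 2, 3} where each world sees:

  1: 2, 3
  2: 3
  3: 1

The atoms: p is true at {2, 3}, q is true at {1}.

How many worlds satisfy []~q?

1: successors {2, 3}; ~q there: 2:T, 3:T. ✓
2: successors {3}; ~q there: 3:T. ✓
3: successors {1}; ~q there: 1:F. ✗
Satisfying worlds: {1, 2}.

2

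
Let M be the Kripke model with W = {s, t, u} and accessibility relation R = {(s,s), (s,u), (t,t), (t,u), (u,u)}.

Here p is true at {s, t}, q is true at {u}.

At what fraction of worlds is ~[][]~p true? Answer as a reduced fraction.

s: [][]~p is F. ✓
t: [][]~p is F. ✓
u: [][]~p is T. ✗
That's 2 of 3 worlds, so 2/3.

2/3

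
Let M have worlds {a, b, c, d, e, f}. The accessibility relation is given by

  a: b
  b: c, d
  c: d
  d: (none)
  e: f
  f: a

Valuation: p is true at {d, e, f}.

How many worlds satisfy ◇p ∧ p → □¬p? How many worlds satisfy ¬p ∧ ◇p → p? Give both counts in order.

5 and 4

For ◇p ∧ p → □¬p:
a: ◇p ∧ p is F, □¬p is T. ✓
b: ◇p ∧ p is F, □¬p is F. ✓
c: ◇p ∧ p is F, □¬p is F. ✓
d: ◇p ∧ p is F, □¬p is T. ✓
e: ◇p ∧ p is T, □¬p is F. ✗
f: ◇p ∧ p is F, □¬p is T. ✓
— 5 worlds.
For ¬p ∧ ◇p → p:
a: ¬p ∧ ◇p is F, p is F. ✓
b: ¬p ∧ ◇p is T, p is F. ✗
c: ¬p ∧ ◇p is T, p is F. ✗
d: ¬p ∧ ◇p is F, p is T. ✓
e: ¬p ∧ ◇p is F, p is T. ✓
f: ¬p ∧ ◇p is F, p is T. ✓
— 4 worlds.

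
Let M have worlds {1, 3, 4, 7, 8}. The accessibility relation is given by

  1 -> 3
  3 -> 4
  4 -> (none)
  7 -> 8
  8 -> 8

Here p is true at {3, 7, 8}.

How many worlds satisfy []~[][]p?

1

1: successors {3}; ~[][]p there: 3:F. ✗
3: successors {4}; ~[][]p there: 4:F. ✗
4: no successors, so []~[][]p holds vacuously. ✓
7: successors {8}; ~[][]p there: 8:F. ✗
8: successors {8}; ~[][]p there: 8:F. ✗
Satisfying worlds: {4}.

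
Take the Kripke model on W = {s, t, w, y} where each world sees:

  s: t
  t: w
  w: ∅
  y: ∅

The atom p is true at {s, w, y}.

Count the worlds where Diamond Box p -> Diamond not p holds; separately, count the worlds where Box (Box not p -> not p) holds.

For Diamond Box p -> Diamond not p:
s: Diamond Box p is T, Diamond not p is T. ✓
t: Diamond Box p is T, Diamond not p is F. ✗
w: Diamond Box p is F, Diamond not p is F. ✓
y: Diamond Box p is F, Diamond not p is F. ✓
— 3 worlds.
For Box (Box not p -> not p):
s: successors {t}; Box not p -> not p there: t:T. ✓
t: successors {w}; Box not p -> not p there: w:F. ✗
w: no successors, so Box (Box not p -> not p) holds vacuously. ✓
y: no successors, so Box (Box not p -> not p) holds vacuously. ✓
— 3 worlds.

3 and 3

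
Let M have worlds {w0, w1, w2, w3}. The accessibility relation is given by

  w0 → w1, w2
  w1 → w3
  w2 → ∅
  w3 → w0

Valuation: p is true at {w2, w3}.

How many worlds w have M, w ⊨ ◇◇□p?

w0: successors {w1, w2}; ◇□p there: w1:F, w2:F. ✗
w1: successors {w3}; ◇□p there: w3:F. ✗
w2: no successors, so ◇◇□p fails. ✗
w3: successors {w0}; ◇□p there: w0:T. ✓
Satisfying worlds: {w3}.

1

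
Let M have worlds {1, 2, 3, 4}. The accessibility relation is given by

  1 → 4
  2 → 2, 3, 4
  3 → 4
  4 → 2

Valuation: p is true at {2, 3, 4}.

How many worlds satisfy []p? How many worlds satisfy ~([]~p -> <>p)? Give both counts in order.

For []p:
1: successors {4}; p there: 4:T. ✓
2: successors {2, 3, 4}; p there: 2:T, 3:T, 4:T. ✓
3: successors {4}; p there: 4:T. ✓
4: successors {2}; p there: 2:T. ✓
— 4 worlds.
For ~([]~p -> <>p):
1: []~p -> <>p is T. ✗
2: []~p -> <>p is T. ✗
3: []~p -> <>p is T. ✗
4: []~p -> <>p is T. ✗
— 0 worlds.

4 and 0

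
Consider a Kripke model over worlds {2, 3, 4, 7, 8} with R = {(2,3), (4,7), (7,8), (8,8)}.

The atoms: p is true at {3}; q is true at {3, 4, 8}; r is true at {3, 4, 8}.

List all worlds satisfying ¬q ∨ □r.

2: ¬q is T, □r is T. ✓
3: ¬q is F, □r is T. ✓
4: ¬q is F, □r is F. ✗
7: ¬q is T, □r is T. ✓
8: ¬q is F, □r is T. ✓

{2, 3, 7, 8}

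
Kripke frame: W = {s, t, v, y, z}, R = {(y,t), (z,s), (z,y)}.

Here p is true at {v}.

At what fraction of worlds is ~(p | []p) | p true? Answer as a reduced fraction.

3/5

s: ~(p | []p) is F, p is F. ✗
t: ~(p | []p) is F, p is F. ✗
v: ~(p | []p) is F, p is T. ✓
y: ~(p | []p) is T, p is F. ✓
z: ~(p | []p) is T, p is F. ✓
That's 3 of 5 worlds, so 3/5.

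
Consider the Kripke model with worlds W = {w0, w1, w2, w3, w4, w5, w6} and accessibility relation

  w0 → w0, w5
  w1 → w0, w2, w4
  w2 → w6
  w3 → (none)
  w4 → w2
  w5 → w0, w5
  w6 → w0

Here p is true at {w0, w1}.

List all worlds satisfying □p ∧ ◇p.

{w6}

w0: □p is F, ◇p is T. ✗
w1: □p is F, ◇p is T. ✗
w2: □p is F, ◇p is F. ✗
w3: □p is T, ◇p is F. ✗
w4: □p is F, ◇p is F. ✗
w5: □p is F, ◇p is T. ✗
w6: □p is T, ◇p is T. ✓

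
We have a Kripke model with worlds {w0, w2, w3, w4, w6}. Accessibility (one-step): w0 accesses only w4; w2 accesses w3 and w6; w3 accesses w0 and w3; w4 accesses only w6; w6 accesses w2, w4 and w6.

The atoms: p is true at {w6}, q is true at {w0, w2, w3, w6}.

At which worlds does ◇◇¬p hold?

{w2, w3, w4, w6}

w0: successors {w4}; ◇¬p there: w4:F. ✗
w2: successors {w3, w6}; ◇¬p there: w3:T, w6:T. ✓
w3: successors {w0, w3}; ◇¬p there: w0:T, w3:T. ✓
w4: successors {w6}; ◇¬p there: w6:T. ✓
w6: successors {w2, w4, w6}; ◇¬p there: w2:T, w4:F, w6:T. ✓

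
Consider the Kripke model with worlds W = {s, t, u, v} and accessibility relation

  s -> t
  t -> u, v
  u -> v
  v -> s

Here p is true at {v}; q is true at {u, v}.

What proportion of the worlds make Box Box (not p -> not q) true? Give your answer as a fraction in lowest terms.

3/4

s: successors {t}; Box (not p -> not q) there: t:F. ✗
t: successors {u, v}; Box (not p -> not q) there: u:T, v:T. ✓
u: successors {v}; Box (not p -> not q) there: v:T. ✓
v: successors {s}; Box (not p -> not q) there: s:T. ✓
That's 3 of 4 worlds, so 3/4.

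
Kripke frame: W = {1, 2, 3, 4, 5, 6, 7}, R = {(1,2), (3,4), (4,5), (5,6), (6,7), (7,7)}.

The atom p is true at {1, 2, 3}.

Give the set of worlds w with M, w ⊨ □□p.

{1, 2}

1: successors {2}; □p there: 2:T. ✓
2: no successors, so □□p holds vacuously. ✓
3: successors {4}; □p there: 4:F. ✗
4: successors {5}; □p there: 5:F. ✗
5: successors {6}; □p there: 6:F. ✗
6: successors {7}; □p there: 7:F. ✗
7: successors {7}; □p there: 7:F. ✗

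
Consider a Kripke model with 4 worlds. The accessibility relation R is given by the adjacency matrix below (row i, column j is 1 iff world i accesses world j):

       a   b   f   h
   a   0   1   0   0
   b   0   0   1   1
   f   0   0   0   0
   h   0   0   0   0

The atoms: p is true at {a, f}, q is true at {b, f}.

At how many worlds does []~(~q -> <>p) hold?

2

a: successors {b}; ~(~q -> <>p) there: b:F. ✗
b: successors {f, h}; ~(~q -> <>p) there: f:F, h:T. ✗
f: no successors, so []~(~q -> <>p) holds vacuously. ✓
h: no successors, so []~(~q -> <>p) holds vacuously. ✓
Satisfying worlds: {f, h}.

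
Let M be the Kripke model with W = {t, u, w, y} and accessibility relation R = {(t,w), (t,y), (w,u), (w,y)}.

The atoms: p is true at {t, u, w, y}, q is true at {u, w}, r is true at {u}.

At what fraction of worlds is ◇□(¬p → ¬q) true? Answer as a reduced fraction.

t: successors {w, y}; □(¬p → ¬q) there: w:T, y:T. ✓
u: no successors, so ◇□(¬p → ¬q) fails. ✗
w: successors {u, y}; □(¬p → ¬q) there: u:T, y:T. ✓
y: no successors, so ◇□(¬p → ¬q) fails. ✗
That's 2 of 4 worlds, so 2/4 = 1/2.

1/2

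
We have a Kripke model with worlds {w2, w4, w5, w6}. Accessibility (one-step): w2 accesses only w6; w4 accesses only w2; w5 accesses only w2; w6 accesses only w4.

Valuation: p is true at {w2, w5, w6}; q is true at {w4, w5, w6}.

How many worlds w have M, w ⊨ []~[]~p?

3

w2: successors {w6}; ~[]~p there: w6:F. ✗
w4: successors {w2}; ~[]~p there: w2:T. ✓
w5: successors {w2}; ~[]~p there: w2:T. ✓
w6: successors {w4}; ~[]~p there: w4:T. ✓
Satisfying worlds: {w4, w5, w6}.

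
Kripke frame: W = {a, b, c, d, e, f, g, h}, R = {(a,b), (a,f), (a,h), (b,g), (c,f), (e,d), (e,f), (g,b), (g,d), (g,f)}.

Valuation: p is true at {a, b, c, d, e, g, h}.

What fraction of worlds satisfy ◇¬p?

a: successors {b, f, h}; ¬p there: b:F, f:T, h:F. ✓
b: successors {g}; ¬p there: g:F. ✗
c: successors {f}; ¬p there: f:T. ✓
d: no successors, so ◇¬p fails. ✗
e: successors {d, f}; ¬p there: d:F, f:T. ✓
f: no successors, so ◇¬p fails. ✗
g: successors {b, d, f}; ¬p there: b:F, d:F, f:T. ✓
h: no successors, so ◇¬p fails. ✗
That's 4 of 8 worlds, so 4/8 = 1/2.

1/2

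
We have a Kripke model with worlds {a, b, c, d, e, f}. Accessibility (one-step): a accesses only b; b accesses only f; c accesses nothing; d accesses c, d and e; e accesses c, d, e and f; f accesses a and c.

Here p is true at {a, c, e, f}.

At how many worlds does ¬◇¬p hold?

3

a: ◇¬p is T. ✗
b: ◇¬p is F. ✓
c: ◇¬p is F. ✓
d: ◇¬p is T. ✗
e: ◇¬p is T. ✗
f: ◇¬p is F. ✓
Satisfying worlds: {b, c, f}.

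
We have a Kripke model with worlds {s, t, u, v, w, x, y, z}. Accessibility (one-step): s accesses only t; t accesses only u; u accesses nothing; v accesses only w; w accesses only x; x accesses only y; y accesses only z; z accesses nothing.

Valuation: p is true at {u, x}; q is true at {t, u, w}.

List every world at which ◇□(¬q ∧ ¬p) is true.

{t, w, x, y}

s: successors {t}; □(¬q ∧ ¬p) there: t:F. ✗
t: successors {u}; □(¬q ∧ ¬p) there: u:T. ✓
u: no successors, so ◇□(¬q ∧ ¬p) fails. ✗
v: successors {w}; □(¬q ∧ ¬p) there: w:F. ✗
w: successors {x}; □(¬q ∧ ¬p) there: x:T. ✓
x: successors {y}; □(¬q ∧ ¬p) there: y:T. ✓
y: successors {z}; □(¬q ∧ ¬p) there: z:T. ✓
z: no successors, so ◇□(¬q ∧ ¬p) fails. ✗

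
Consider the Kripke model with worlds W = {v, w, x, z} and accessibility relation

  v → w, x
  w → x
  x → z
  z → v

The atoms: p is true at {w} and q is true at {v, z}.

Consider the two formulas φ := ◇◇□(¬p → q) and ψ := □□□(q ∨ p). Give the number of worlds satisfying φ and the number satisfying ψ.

For ◇◇□(¬p → q):
v: successors {w, x}; ◇□(¬p → q) there: w:T, x:T. ✓
w: successors {x}; ◇□(¬p → q) there: x:T. ✓
x: successors {z}; ◇□(¬p → q) there: z:F. ✗
z: successors {v}; ◇□(¬p → q) there: v:T. ✓
— 3 worlds.
For □□□(q ∨ p):
v: successors {w, x}; □□(q ∨ p) there: w:T, x:T. ✓
w: successors {x}; □□(q ∨ p) there: x:T. ✓
x: successors {z}; □□(q ∨ p) there: z:F. ✗
z: successors {v}; □□(q ∨ p) there: v:F. ✗
— 2 worlds.

3 and 2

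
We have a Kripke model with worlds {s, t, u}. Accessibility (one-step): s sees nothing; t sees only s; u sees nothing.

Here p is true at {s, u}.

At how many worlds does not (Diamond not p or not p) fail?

1

s: Diamond not p or not p is F. ✓
t: Diamond not p or not p is T. ✗
u: Diamond not p or not p is F. ✓
Satisfying worlds: {s, u}.
So not (Diamond not p or not p) fails at the other 1 world.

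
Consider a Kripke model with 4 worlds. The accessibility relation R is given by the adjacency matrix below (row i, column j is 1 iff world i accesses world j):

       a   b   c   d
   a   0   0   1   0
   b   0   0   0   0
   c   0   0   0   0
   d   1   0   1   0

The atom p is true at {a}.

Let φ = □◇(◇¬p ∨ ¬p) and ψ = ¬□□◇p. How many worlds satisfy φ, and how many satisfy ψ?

For □◇(◇¬p ∨ ¬p):
a: successors {c}; ◇(◇¬p ∨ ¬p) there: c:F. ✗
b: no successors, so □◇(◇¬p ∨ ¬p) holds vacuously. ✓
c: no successors, so □◇(◇¬p ∨ ¬p) holds vacuously. ✓
d: successors {a, c}; ◇(◇¬p ∨ ¬p) there: a:T, c:F. ✗
— 2 worlds.
For ¬□□◇p:
a: □□◇p is T. ✗
b: □□◇p is T. ✗
c: □□◇p is T. ✗
d: □□◇p is F. ✓
— 1 world.

2 and 1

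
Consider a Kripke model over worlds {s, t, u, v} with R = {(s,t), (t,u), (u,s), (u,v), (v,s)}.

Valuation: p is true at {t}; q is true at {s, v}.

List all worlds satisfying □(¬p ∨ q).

{t, u, v}

s: successors {t}; ¬p ∨ q there: t:F. ✗
t: successors {u}; ¬p ∨ q there: u:T. ✓
u: successors {s, v}; ¬p ∨ q there: s:T, v:T. ✓
v: successors {s}; ¬p ∨ q there: s:T. ✓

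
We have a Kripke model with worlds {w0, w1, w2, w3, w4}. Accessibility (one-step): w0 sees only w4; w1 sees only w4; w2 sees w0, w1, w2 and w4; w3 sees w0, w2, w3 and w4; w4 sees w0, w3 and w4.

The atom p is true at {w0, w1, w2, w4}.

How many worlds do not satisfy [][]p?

w0: successors {w4}; []p there: w4:F. ✗
w1: successors {w4}; []p there: w4:F. ✗
w2: successors {w0, w1, w2, w4}; []p there: w0:T, w1:T, w2:T, w4:F. ✗
w3: successors {w0, w2, w3, w4}; []p there: w0:T, w2:T, w3:F, w4:F. ✗
w4: successors {w0, w3, w4}; []p there: w0:T, w3:F, w4:F. ✗
Satisfying worlds: ∅.
So [][]p fails at the other 5 worlds.

5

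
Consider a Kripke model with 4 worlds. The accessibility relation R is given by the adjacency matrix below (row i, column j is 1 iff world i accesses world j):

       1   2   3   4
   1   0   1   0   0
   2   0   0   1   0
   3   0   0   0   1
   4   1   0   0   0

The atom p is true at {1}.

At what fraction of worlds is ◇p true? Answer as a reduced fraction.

1/4

1: successors {2}; p there: 2:F. ✗
2: successors {3}; p there: 3:F. ✗
3: successors {4}; p there: 4:F. ✗
4: successors {1}; p there: 1:T. ✓
That's 1 of 4 worlds, so 1/4.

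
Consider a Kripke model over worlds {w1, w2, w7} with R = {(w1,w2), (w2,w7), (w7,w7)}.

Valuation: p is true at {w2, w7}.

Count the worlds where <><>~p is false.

w1: successors {w2}; <>~p there: w2:F. ✗
w2: successors {w7}; <>~p there: w7:F. ✗
w7: successors {w7}; <>~p there: w7:F. ✗
Satisfying worlds: ∅.
So <><>~p fails at the other 3 worlds.

3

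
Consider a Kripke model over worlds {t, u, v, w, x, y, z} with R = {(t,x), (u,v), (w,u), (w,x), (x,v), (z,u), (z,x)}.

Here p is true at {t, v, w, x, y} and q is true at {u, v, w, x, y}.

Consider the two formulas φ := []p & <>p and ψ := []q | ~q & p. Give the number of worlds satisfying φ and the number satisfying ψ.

3 and 7

For []p & <>p:
t: []p is T, <>p is T. ✓
u: []p is T, <>p is T. ✓
v: []p is T, <>p is F. ✗
w: []p is F, <>p is T. ✗
x: []p is T, <>p is T. ✓
y: []p is T, <>p is F. ✗
z: []p is F, <>p is T. ✗
— 3 worlds.
For []q | ~q & p:
t: []q is T, ~q & p is T. ✓
u: []q is T, ~q & p is F. ✓
v: []q is T, ~q & p is F. ✓
w: []q is T, ~q & p is F. ✓
x: []q is T, ~q & p is F. ✓
y: []q is T, ~q & p is F. ✓
z: []q is T, ~q & p is F. ✓
— 7 worlds.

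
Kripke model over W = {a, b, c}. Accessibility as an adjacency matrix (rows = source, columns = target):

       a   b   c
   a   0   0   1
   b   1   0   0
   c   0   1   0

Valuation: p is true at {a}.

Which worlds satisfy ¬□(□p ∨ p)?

{a}

a: □(□p ∨ p) is F. ✓
b: □(□p ∨ p) is T. ✗
c: □(□p ∨ p) is T. ✗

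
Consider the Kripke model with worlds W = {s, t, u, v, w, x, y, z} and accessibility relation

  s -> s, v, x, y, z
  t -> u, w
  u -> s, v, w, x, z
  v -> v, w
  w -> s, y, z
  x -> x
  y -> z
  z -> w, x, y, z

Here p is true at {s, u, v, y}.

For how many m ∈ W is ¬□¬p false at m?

2

s: □¬p is F. ✓
t: □¬p is F. ✓
u: □¬p is F. ✓
v: □¬p is F. ✓
w: □¬p is F. ✓
x: □¬p is T. ✗
y: □¬p is T. ✗
z: □¬p is F. ✓
Satisfying worlds: {s, t, u, v, w, z}.
So ¬□¬p fails at the other 2 worlds.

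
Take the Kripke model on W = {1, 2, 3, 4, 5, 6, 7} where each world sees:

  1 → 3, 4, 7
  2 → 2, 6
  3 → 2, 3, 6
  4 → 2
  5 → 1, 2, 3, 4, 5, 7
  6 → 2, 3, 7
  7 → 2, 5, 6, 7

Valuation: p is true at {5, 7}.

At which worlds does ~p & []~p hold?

1: ~p is T, []~p is F. ✗
2: ~p is T, []~p is T. ✓
3: ~p is T, []~p is T. ✓
4: ~p is T, []~p is T. ✓
5: ~p is F, []~p is F. ✗
6: ~p is T, []~p is F. ✗
7: ~p is F, []~p is F. ✗

{2, 3, 4}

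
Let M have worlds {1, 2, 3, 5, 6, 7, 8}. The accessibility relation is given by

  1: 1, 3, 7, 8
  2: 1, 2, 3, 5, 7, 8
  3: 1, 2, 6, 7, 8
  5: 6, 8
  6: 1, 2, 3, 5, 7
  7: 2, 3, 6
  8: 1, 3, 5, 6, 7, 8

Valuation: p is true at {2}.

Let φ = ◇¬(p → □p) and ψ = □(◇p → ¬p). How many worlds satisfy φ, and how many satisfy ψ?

For ◇¬(p → □p):
1: successors {1, 3, 7, 8}; ¬(p → □p) there: 1:F, 3:F, 7:F, 8:F. ✗
2: successors {1, 2, 3, 5, 7, 8}; ¬(p → □p) there: 1:F, 2:T, 3:F, 5:F, 7:F, 8:F. ✓
3: successors {1, 2, 6, 7, 8}; ¬(p → □p) there: 1:F, 2:T, 6:F, 7:F, 8:F. ✓
5: successors {6, 8}; ¬(p → □p) there: 6:F, 8:F. ✗
6: successors {1, 2, 3, 5, 7}; ¬(p → □p) there: 1:F, 2:T, 3:F, 5:F, 7:F. ✓
7: successors {2, 3, 6}; ¬(p → □p) there: 2:T, 3:F, 6:F. ✓
8: successors {1, 3, 5, 6, 7, 8}; ¬(p → □p) there: 1:F, 3:F, 5:F, 6:F, 7:F, 8:F. ✗
— 4 worlds.
For □(◇p → ¬p):
1: successors {1, 3, 7, 8}; ◇p → ¬p there: 1:T, 3:T, 7:T, 8:T. ✓
2: successors {1, 2, 3, 5, 7, 8}; ◇p → ¬p there: 1:T, 2:F, 3:T, 5:T, 7:T, 8:T. ✗
3: successors {1, 2, 6, 7, 8}; ◇p → ¬p there: 1:T, 2:F, 6:T, 7:T, 8:T. ✗
5: successors {6, 8}; ◇p → ¬p there: 6:T, 8:T. ✓
6: successors {1, 2, 3, 5, 7}; ◇p → ¬p there: 1:T, 2:F, 3:T, 5:T, 7:T. ✗
7: successors {2, 3, 6}; ◇p → ¬p there: 2:F, 3:T, 6:T. ✗
8: successors {1, 3, 5, 6, 7, 8}; ◇p → ¬p there: 1:T, 3:T, 5:T, 6:T, 7:T, 8:T. ✓
— 3 worlds.

4 and 3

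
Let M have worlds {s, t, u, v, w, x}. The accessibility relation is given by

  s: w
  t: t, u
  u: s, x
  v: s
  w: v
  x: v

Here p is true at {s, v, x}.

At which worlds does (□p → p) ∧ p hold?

s: □p → p is T, p is T. ✓
t: □p → p is T, p is F. ✗
u: □p → p is F, p is F. ✗
v: □p → p is T, p is T. ✓
w: □p → p is F, p is F. ✗
x: □p → p is T, p is T. ✓

{s, v, x}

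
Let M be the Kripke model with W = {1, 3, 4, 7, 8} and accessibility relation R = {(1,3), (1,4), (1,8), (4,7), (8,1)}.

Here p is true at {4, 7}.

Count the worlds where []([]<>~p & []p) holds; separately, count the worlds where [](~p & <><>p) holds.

For []([]<>~p & []p):
1: successors {3, 4, 8}; []<>~p & []p there: 3:T, 4:F, 8:F. ✗
3: no successors, so []([]<>~p & []p) holds vacuously. ✓
4: successors {7}; []<>~p & []p there: 7:T. ✓
7: no successors, so []([]<>~p & []p) holds vacuously. ✓
8: successors {1}; []<>~p & []p there: 1:F. ✗
— 3 worlds.
For [](~p & <><>p):
1: successors {3, 4, 8}; ~p & <><>p there: 3:F, 4:F, 8:T. ✗
3: no successors, so [](~p & <><>p) holds vacuously. ✓
4: successors {7}; ~p & <><>p there: 7:F. ✗
7: no successors, so [](~p & <><>p) holds vacuously. ✓
8: successors {1}; ~p & <><>p there: 1:T. ✓
— 3 worlds.

3 and 3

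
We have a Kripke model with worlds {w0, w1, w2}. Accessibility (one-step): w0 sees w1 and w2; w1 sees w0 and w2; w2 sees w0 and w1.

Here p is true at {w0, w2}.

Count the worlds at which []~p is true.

w0: successors {w1, w2}; ~p there: w1:T, w2:F. ✗
w1: successors {w0, w2}; ~p there: w0:F, w2:F. ✗
w2: successors {w0, w1}; ~p there: w0:F, w1:T. ✗
Satisfying worlds: ∅.

0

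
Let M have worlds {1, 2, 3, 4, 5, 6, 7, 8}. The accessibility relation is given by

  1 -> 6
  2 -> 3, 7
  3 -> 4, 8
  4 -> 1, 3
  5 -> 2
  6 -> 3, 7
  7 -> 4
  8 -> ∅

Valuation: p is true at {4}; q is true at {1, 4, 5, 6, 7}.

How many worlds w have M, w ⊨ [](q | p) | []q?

1: [](q | p) is T, []q is T. ✓
2: [](q | p) is F, []q is F. ✗
3: [](q | p) is F, []q is F. ✗
4: [](q | p) is F, []q is F. ✗
5: [](q | p) is F, []q is F. ✗
6: [](q | p) is F, []q is F. ✗
7: [](q | p) is T, []q is T. ✓
8: [](q | p) is T, []q is T. ✓
Satisfying worlds: {1, 7, 8}.

3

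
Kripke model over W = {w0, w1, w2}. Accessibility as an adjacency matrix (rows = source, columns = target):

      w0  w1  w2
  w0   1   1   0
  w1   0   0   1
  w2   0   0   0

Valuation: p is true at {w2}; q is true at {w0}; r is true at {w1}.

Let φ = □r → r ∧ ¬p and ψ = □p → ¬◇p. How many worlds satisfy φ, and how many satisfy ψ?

For □r → r ∧ ¬p:
w0: □r is F, r ∧ ¬p is F. ✓
w1: □r is F, r ∧ ¬p is T. ✓
w2: □r is T, r ∧ ¬p is F. ✗
— 2 worlds.
For □p → ¬◇p:
w0: □p is F, ¬◇p is T. ✓
w1: □p is T, ¬◇p is F. ✗
w2: □p is T, ¬◇p is T. ✓
— 2 worlds.

2 and 2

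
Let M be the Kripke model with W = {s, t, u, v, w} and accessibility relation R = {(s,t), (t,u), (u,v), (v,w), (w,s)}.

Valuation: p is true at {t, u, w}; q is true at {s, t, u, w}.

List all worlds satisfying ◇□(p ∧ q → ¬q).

s: successors {t}; □(p ∧ q → ¬q) there: t:F. ✗
t: successors {u}; □(p ∧ q → ¬q) there: u:T. ✓
u: successors {v}; □(p ∧ q → ¬q) there: v:F. ✗
v: successors {w}; □(p ∧ q → ¬q) there: w:T. ✓
w: successors {s}; □(p ∧ q → ¬q) there: s:F. ✗

{t, v}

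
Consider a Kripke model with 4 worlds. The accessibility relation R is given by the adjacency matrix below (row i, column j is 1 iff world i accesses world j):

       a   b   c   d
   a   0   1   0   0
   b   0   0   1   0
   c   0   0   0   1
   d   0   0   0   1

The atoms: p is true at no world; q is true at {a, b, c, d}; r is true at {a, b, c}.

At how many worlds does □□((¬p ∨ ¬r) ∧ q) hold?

4

a: successors {b}; □((¬p ∨ ¬r) ∧ q) there: b:T. ✓
b: successors {c}; □((¬p ∨ ¬r) ∧ q) there: c:T. ✓
c: successors {d}; □((¬p ∨ ¬r) ∧ q) there: d:T. ✓
d: successors {d}; □((¬p ∨ ¬r) ∧ q) there: d:T. ✓
Satisfying worlds: {a, b, c, d}.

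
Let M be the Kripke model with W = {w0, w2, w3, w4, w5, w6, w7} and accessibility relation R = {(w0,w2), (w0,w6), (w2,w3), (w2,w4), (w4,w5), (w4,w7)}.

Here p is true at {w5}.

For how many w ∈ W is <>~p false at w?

w0: successors {w2, w6}; ~p there: w2:T, w6:T. ✓
w2: successors {w3, w4}; ~p there: w3:T, w4:T. ✓
w3: no successors, so <>~p fails. ✗
w4: successors {w5, w7}; ~p there: w5:F, w7:T. ✓
w5: no successors, so <>~p fails. ✗
w6: no successors, so <>~p fails. ✗
w7: no successors, so <>~p fails. ✗
Satisfying worlds: {w0, w2, w4}.
So <>~p fails at the other 4 worlds.

4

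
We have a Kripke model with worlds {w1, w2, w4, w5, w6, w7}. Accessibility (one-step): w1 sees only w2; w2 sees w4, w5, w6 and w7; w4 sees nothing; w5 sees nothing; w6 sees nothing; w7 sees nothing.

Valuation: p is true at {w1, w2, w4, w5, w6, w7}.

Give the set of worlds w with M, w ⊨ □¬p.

{w4, w5, w6, w7}

w1: successors {w2}; ¬p there: w2:F. ✗
w2: successors {w4, w5, w6, w7}; ¬p there: w4:F, w5:F, w6:F, w7:F. ✗
w4: no successors, so □¬p holds vacuously. ✓
w5: no successors, so □¬p holds vacuously. ✓
w6: no successors, so □¬p holds vacuously. ✓
w7: no successors, so □¬p holds vacuously. ✓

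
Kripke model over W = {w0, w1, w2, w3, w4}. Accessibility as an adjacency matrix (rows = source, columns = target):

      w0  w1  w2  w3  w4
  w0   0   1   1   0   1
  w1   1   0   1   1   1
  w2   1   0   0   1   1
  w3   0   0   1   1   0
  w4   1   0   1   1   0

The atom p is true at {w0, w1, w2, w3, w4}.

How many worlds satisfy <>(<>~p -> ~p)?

w0: successors {w1, w2, w4}; <>~p -> ~p there: w1:T, w2:T, w4:T. ✓
w1: successors {w0, w2, w3, w4}; <>~p -> ~p there: w0:T, w2:T, w3:T, w4:T. ✓
w2: successors {w0, w3, w4}; <>~p -> ~p there: w0:T, w3:T, w4:T. ✓
w3: successors {w2, w3}; <>~p -> ~p there: w2:T, w3:T. ✓
w4: successors {w0, w2, w3}; <>~p -> ~p there: w0:T, w2:T, w3:T. ✓
Satisfying worlds: {w0, w1, w2, w3, w4}.

5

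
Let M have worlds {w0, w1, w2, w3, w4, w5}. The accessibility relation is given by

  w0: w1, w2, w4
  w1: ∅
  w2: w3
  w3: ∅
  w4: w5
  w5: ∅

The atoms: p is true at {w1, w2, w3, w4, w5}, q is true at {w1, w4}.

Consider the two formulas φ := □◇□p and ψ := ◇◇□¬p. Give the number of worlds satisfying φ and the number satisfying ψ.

For □◇□p:
w0: successors {w1, w2, w4}; ◇□p there: w1:F, w2:T, w4:T. ✗
w1: no successors, so □◇□p holds vacuously. ✓
w2: successors {w3}; ◇□p there: w3:F. ✗
w3: no successors, so □◇□p holds vacuously. ✓
w4: successors {w5}; ◇□p there: w5:F. ✗
w5: no successors, so □◇□p holds vacuously. ✓
— 3 worlds.
For ◇◇□¬p:
w0: successors {w1, w2, w4}; ◇□¬p there: w1:F, w2:T, w4:T. ✓
w1: no successors, so ◇◇□¬p fails. ✗
w2: successors {w3}; ◇□¬p there: w3:F. ✗
w3: no successors, so ◇◇□¬p fails. ✗
w4: successors {w5}; ◇□¬p there: w5:F. ✗
w5: no successors, so ◇◇□¬p fails. ✗
— 1 world.

3 and 1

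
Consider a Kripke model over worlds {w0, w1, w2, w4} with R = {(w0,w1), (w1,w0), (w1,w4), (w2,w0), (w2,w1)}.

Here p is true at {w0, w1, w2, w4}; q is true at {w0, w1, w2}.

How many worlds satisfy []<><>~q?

1

w0: successors {w1}; <><>~q there: w1:F. ✗
w1: successors {w0, w4}; <><>~q there: w0:T, w4:F. ✗
w2: successors {w0, w1}; <><>~q there: w0:T, w1:F. ✗
w4: no successors, so []<><>~q holds vacuously. ✓
Satisfying worlds: {w4}.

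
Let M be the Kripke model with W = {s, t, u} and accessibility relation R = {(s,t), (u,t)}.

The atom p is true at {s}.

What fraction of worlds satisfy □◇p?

s: successors {t}; ◇p there: t:F. ✗
t: no successors, so □◇p holds vacuously. ✓
u: successors {t}; ◇p there: t:F. ✗
That's 1 of 3 worlds, so 1/3.

1/3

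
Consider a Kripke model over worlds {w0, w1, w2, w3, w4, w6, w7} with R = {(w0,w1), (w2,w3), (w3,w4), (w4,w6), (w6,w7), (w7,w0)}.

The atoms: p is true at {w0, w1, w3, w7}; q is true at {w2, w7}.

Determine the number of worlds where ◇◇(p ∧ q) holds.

1

w0: successors {w1}; ◇(p ∧ q) there: w1:F. ✗
w1: no successors, so ◇◇(p ∧ q) fails. ✗
w2: successors {w3}; ◇(p ∧ q) there: w3:F. ✗
w3: successors {w4}; ◇(p ∧ q) there: w4:F. ✗
w4: successors {w6}; ◇(p ∧ q) there: w6:T. ✓
w6: successors {w7}; ◇(p ∧ q) there: w7:F. ✗
w7: successors {w0}; ◇(p ∧ q) there: w0:F. ✗
Satisfying worlds: {w4}.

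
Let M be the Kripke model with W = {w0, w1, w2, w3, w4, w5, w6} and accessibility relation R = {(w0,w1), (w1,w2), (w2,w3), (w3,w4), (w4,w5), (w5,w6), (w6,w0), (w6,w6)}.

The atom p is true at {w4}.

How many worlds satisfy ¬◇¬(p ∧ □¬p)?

1

w0: ◇¬(p ∧ □¬p) is T. ✗
w1: ◇¬(p ∧ □¬p) is T. ✗
w2: ◇¬(p ∧ □¬p) is T. ✗
w3: ◇¬(p ∧ □¬p) is F. ✓
w4: ◇¬(p ∧ □¬p) is T. ✗
w5: ◇¬(p ∧ □¬p) is T. ✗
w6: ◇¬(p ∧ □¬p) is T. ✗
Satisfying worlds: {w3}.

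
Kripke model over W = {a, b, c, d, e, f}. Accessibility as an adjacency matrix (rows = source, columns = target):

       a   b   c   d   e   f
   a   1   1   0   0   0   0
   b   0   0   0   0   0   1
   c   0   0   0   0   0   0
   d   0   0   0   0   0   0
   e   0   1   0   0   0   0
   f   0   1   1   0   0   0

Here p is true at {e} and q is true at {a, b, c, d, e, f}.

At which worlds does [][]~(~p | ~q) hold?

{c, d}

a: successors {a, b}; []~(~p | ~q) there: a:F, b:F. ✗
b: successors {f}; []~(~p | ~q) there: f:F. ✗
c: no successors, so [][]~(~p | ~q) holds vacuously. ✓
d: no successors, so [][]~(~p | ~q) holds vacuously. ✓
e: successors {b}; []~(~p | ~q) there: b:F. ✗
f: successors {b, c}; []~(~p | ~q) there: b:F, c:T. ✗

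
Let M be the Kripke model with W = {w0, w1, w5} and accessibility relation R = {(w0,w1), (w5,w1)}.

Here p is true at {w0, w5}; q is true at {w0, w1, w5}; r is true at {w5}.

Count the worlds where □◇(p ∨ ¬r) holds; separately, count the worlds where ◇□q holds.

For □◇(p ∨ ¬r):
w0: successors {w1}; ◇(p ∨ ¬r) there: w1:F. ✗
w1: no successors, so □◇(p ∨ ¬r) holds vacuously. ✓
w5: successors {w1}; ◇(p ∨ ¬r) there: w1:F. ✗
— 1 world.
For ◇□q:
w0: successors {w1}; □q there: w1:T. ✓
w1: no successors, so ◇□q fails. ✗
w5: successors {w1}; □q there: w1:T. ✓
— 2 worlds.

1 and 2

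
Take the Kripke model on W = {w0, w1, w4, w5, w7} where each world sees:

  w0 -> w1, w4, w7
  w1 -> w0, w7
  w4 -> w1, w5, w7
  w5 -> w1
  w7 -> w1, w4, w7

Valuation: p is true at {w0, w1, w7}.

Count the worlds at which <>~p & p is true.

2

w0: <>~p is T, p is T. ✓
w1: <>~p is F, p is T. ✗
w4: <>~p is T, p is F. ✗
w5: <>~p is F, p is F. ✗
w7: <>~p is T, p is T. ✓
Satisfying worlds: {w0, w7}.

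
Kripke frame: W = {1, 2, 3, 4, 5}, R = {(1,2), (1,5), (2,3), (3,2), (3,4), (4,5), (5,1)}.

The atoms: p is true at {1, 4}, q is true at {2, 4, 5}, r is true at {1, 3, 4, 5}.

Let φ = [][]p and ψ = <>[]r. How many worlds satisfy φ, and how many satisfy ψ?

1 and 3

For [][]p:
1: successors {2, 5}; []p there: 2:F, 5:T. ✗
2: successors {3}; []p there: 3:F. ✗
3: successors {2, 4}; []p there: 2:F, 4:F. ✗
4: successors {5}; []p there: 5:T. ✓
5: successors {1}; []p there: 1:F. ✗
— 1 world.
For <>[]r:
1: successors {2, 5}; []r there: 2:T, 5:T. ✓
2: successors {3}; []r there: 3:F. ✗
3: successors {2, 4}; []r there: 2:T, 4:T. ✓
4: successors {5}; []r there: 5:T. ✓
5: successors {1}; []r there: 1:F. ✗
— 3 worlds.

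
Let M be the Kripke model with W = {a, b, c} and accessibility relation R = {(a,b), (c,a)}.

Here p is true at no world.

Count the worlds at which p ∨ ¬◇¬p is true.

a: p is F, ¬◇¬p is F. ✗
b: p is F, ¬◇¬p is T. ✓
c: p is F, ¬◇¬p is F. ✗
Satisfying worlds: {b}.

1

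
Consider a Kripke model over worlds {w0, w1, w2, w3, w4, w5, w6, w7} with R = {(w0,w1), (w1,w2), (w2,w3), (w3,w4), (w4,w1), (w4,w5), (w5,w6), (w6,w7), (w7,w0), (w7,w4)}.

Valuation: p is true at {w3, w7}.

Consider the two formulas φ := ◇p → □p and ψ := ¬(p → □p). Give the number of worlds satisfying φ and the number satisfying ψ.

For ◇p → □p:
w0: ◇p is F, □p is F. ✓
w1: ◇p is F, □p is F. ✓
w2: ◇p is T, □p is T. ✓
w3: ◇p is F, □p is F. ✓
w4: ◇p is F, □p is F. ✓
w5: ◇p is F, □p is F. ✓
w6: ◇p is T, □p is T. ✓
w7: ◇p is F, □p is F. ✓
— 8 worlds.
For ¬(p → □p):
w0: p → □p is T. ✗
w1: p → □p is T. ✗
w2: p → □p is T. ✗
w3: p → □p is F. ✓
w4: p → □p is T. ✗
w5: p → □p is T. ✗
w6: p → □p is T. ✗
w7: p → □p is F. ✓
— 2 worlds.

8 and 2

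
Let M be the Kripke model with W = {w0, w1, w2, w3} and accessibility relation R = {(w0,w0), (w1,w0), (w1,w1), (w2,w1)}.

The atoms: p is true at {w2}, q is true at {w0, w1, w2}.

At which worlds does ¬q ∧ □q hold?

{w3}

w0: ¬q is F, □q is T. ✗
w1: ¬q is F, □q is T. ✗
w2: ¬q is F, □q is T. ✗
w3: ¬q is T, □q is T. ✓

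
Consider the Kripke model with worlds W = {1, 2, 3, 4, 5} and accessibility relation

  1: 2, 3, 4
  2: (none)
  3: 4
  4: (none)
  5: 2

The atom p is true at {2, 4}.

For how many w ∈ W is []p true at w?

1: successors {2, 3, 4}; p there: 2:T, 3:F, 4:T. ✗
2: no successors, so []p holds vacuously. ✓
3: successors {4}; p there: 4:T. ✓
4: no successors, so []p holds vacuously. ✓
5: successors {2}; p there: 2:T. ✓
Satisfying worlds: {2, 3, 4, 5}.

4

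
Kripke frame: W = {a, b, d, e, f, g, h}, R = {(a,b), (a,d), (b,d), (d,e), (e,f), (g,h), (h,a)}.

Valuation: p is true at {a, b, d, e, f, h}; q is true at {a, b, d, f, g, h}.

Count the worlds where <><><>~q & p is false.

a: <><><>~q is T, p is T. ✓
b: <><><>~q is F, p is T. ✗
d: <><><>~q is F, p is T. ✗
e: <><><>~q is F, p is T. ✗
f: <><><>~q is F, p is T. ✗
g: <><><>~q is F, p is F. ✗
h: <><><>~q is T, p is T. ✓
Satisfying worlds: {a, h}.
So <><><>~q & p fails at the other 5 worlds.

5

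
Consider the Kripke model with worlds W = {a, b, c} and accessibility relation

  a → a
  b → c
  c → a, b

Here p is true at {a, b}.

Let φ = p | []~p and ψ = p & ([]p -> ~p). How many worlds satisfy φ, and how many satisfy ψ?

For p | []~p:
a: p is T, []~p is F. ✓
b: p is T, []~p is T. ✓
c: p is F, []~p is F. ✗
— 2 worlds.
For p & ([]p -> ~p):
a: p is T, []p -> ~p is F. ✗
b: p is T, []p -> ~p is T. ✓
c: p is F, []p -> ~p is T. ✗
— 1 world.

2 and 1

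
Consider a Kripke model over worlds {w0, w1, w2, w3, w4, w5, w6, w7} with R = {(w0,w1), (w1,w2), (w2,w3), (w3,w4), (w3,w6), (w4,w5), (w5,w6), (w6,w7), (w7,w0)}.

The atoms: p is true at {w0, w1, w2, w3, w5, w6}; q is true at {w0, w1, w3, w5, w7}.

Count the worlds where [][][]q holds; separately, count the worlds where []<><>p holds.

5 and 7

For [][][]q:
w0: successors {w1}; [][]q there: w1:T. ✓
w1: successors {w2}; [][]q there: w2:F. ✗
w2: successors {w3}; [][]q there: w3:T. ✓
w3: successors {w4, w6}; [][]q there: w4:F, w6:T. ✗
w4: successors {w5}; [][]q there: w5:T. ✓
w5: successors {w6}; [][]q there: w6:T. ✓
w6: successors {w7}; [][]q there: w7:T. ✓
w7: successors {w0}; [][]q there: w0:F. ✗
— 5 worlds.
For []<><>p:
w0: successors {w1}; <><>p there: w1:T. ✓
w1: successors {w2}; <><>p there: w2:T. ✓
w2: successors {w3}; <><>p there: w3:T. ✓
w3: successors {w4, w6}; <><>p there: w4:T, w6:T. ✓
w4: successors {w5}; <><>p there: w5:F. ✗
w5: successors {w6}; <><>p there: w6:T. ✓
w6: successors {w7}; <><>p there: w7:T. ✓
w7: successors {w0}; <><>p there: w0:T. ✓
— 7 worlds.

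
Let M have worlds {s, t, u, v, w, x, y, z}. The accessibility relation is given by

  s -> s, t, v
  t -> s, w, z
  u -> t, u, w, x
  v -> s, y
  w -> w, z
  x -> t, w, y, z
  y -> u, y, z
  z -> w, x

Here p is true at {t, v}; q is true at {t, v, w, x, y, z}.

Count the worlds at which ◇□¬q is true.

0

s: successors {s, t, v}; □¬q there: s:F, t:F, v:F. ✗
t: successors {s, w, z}; □¬q there: s:F, w:F, z:F. ✗
u: successors {t, u, w, x}; □¬q there: t:F, u:F, w:F, x:F. ✗
v: successors {s, y}; □¬q there: s:F, y:F. ✗
w: successors {w, z}; □¬q there: w:F, z:F. ✗
x: successors {t, w, y, z}; □¬q there: t:F, w:F, y:F, z:F. ✗
y: successors {u, y, z}; □¬q there: u:F, y:F, z:F. ✗
z: successors {w, x}; □¬q there: w:F, x:F. ✗
Satisfying worlds: ∅.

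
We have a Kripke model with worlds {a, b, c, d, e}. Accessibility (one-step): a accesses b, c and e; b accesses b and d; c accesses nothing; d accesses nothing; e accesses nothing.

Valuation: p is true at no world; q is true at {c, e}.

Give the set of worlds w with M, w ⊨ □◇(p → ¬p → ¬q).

a: successors {b, c, e}; ◇(p → ¬p → ¬q) there: b:T, c:F, e:F. ✗
b: successors {b, d}; ◇(p → ¬p → ¬q) there: b:T, d:F. ✗
c: no successors, so □◇(p → ¬p → ¬q) holds vacuously. ✓
d: no successors, so □◇(p → ¬p → ¬q) holds vacuously. ✓
e: no successors, so □◇(p → ¬p → ¬q) holds vacuously. ✓

{c, d, e}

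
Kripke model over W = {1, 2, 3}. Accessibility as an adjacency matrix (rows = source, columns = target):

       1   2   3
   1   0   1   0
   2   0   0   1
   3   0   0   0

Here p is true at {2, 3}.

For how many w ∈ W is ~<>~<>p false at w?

1: <>~<>p is F. ✓
2: <>~<>p is T. ✗
3: <>~<>p is F. ✓
Satisfying worlds: {1, 3}.
So ~<>~<>p fails at the other 1 world.

1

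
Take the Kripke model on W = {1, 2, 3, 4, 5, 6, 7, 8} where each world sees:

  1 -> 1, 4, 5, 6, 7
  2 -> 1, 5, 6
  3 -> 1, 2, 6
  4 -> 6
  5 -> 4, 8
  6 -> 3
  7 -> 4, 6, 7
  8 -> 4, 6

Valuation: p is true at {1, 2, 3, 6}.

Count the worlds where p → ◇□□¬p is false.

4

1: p is T, ◇□□¬p is F. ✗
2: p is T, ◇□□¬p is F. ✗
3: p is T, ◇□□¬p is F. ✗
4: p is F, ◇□□¬p is F. ✓
5: p is F, ◇□□¬p is F. ✓
6: p is T, ◇□□¬p is F. ✗
7: p is F, ◇□□¬p is F. ✓
8: p is F, ◇□□¬p is F. ✓
Satisfying worlds: {4, 5, 7, 8}.
So p → ◇□□¬p fails at the other 4 worlds.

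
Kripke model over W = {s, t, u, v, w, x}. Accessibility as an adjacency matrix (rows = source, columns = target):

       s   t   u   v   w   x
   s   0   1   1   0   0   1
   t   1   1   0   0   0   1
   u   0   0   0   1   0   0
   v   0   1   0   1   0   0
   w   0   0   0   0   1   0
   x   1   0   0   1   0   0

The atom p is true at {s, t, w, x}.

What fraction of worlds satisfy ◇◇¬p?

s: successors {t, u, x}; ◇¬p there: t:F, u:T, x:T. ✓
t: successors {s, t, x}; ◇¬p there: s:T, t:F, x:T. ✓
u: successors {v}; ◇¬p there: v:T. ✓
v: successors {t, v}; ◇¬p there: t:F, v:T. ✓
w: successors {w}; ◇¬p there: w:F. ✗
x: successors {s, v}; ◇¬p there: s:T, v:T. ✓
That's 5 of 6 worlds, so 5/6.

5/6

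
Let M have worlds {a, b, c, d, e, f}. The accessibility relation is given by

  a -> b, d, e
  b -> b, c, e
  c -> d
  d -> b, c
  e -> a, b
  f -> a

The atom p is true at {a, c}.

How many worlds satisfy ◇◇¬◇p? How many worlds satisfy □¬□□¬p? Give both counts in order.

For ◇◇¬◇p:
a: successors {b, d, e}; ◇¬◇p there: b:T, d:T, e:T. ✓
b: successors {b, c, e}; ◇¬◇p there: b:T, c:F, e:T. ✓
c: successors {d}; ◇¬◇p there: d:T. ✓
d: successors {b, c}; ◇¬◇p there: b:T, c:F. ✓
e: successors {a, b}; ◇¬◇p there: a:F, b:T. ✓
f: successors {a}; ◇¬◇p there: a:F. ✗
— 5 worlds.
For □¬□□¬p:
a: successors {b, d, e}; ¬□□¬p there: b:T, d:T, e:T. ✓
b: successors {b, c, e}; ¬□□¬p there: b:T, c:T, e:T. ✓
c: successors {d}; ¬□□¬p there: d:T. ✓
d: successors {b, c}; ¬□□¬p there: b:T, c:T. ✓
e: successors {a, b}; ¬□□¬p there: a:T, b:T. ✓
f: successors {a}; ¬□□¬p there: a:T. ✓
— 6 worlds.

5 and 6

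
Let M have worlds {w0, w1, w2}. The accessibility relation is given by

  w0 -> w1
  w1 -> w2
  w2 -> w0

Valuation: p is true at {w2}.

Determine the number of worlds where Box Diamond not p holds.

w0: successors {w1}; Diamond not p there: w1:F. ✗
w1: successors {w2}; Diamond not p there: w2:T. ✓
w2: successors {w0}; Diamond not p there: w0:T. ✓
Satisfying worlds: {w1, w2}.

2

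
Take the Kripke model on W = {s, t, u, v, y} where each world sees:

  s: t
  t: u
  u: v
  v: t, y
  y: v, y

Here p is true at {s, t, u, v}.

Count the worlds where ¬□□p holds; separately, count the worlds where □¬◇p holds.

3 and 0

For ¬□□p:
s: □□p is T. ✗
t: □□p is T. ✗
u: □□p is F. ✓
v: □□p is F. ✓
y: □□p is F. ✓
— 3 worlds.
For □¬◇p:
s: successors {t}; ¬◇p there: t:F. ✗
t: successors {u}; ¬◇p there: u:F. ✗
u: successors {v}; ¬◇p there: v:F. ✗
v: successors {t, y}; ¬◇p there: t:F, y:F. ✗
y: successors {v, y}; ¬◇p there: v:F, y:F. ✗
— 0 worlds.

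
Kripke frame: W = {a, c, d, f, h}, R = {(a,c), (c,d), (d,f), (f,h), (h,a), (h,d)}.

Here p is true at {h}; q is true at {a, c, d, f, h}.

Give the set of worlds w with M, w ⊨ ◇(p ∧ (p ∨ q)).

a: successors {c}; p ∧ (p ∨ q) there: c:F. ✗
c: successors {d}; p ∧ (p ∨ q) there: d:F. ✗
d: successors {f}; p ∧ (p ∨ q) there: f:F. ✗
f: successors {h}; p ∧ (p ∨ q) there: h:T. ✓
h: successors {a, d}; p ∧ (p ∨ q) there: a:F, d:F. ✗

{f}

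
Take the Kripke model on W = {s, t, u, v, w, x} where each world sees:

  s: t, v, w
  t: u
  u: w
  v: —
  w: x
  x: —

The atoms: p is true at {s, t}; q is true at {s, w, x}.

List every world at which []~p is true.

s: successors {t, v, w}; ~p there: t:F, v:T, w:T. ✗
t: successors {u}; ~p there: u:T. ✓
u: successors {w}; ~p there: w:T. ✓
v: no successors, so []~p holds vacuously. ✓
w: successors {x}; ~p there: x:T. ✓
x: no successors, so []~p holds vacuously. ✓

{t, u, v, w, x}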